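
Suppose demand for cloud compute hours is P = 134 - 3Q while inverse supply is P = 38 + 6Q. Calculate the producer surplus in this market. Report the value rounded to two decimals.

Set 134 - 3Q = 38 + 6Q, which gives 96 = 9Q, so Q* = 10.6667 and P* = 134 - 3(10.6667) = 102.
PS is the area between P* and the supply curve from 0 to Q*: (1/2)(10.6667)(64) = 341.3333.

341.33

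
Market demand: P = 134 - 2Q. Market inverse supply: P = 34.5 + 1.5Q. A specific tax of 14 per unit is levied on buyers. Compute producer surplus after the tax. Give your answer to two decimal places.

Pre-tax equilibrium: 134 - 2Q = 34.5 + 1.5Q gives Q* = 28.4286, P* = 77.1429.
With the tax, buyers' net willingness to pay falls by 14: (134 - 14) - 2Q = 34.5 + 1.5Q, so Q_t = 24.4286. Buyers pay P_b = 85.1429; sellers receive P_s = P_b - 14 = 71.1429.
Producer surplus is the triangle above supply below P_s: (1/2)(24.4286)(71.1429 - 34.5) = 447.5663.

447.57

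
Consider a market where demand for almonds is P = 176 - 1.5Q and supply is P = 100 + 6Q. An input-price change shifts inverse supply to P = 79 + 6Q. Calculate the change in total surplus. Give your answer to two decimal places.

242.20

Initial equilibrium: Q_0 = 10.1333, P_0 = 160.8; CS_0 = (1/2)(10.1333)(15.2) = 77.0133, PS_0 = (1/2)(10.1333)(60.8) = 308.0533.
New equilibrium: 176 - 1.5Q = 79 + 6Q gives Q_1 = 12.9333, P_1 = 156.6; CS_1 = 125.4533, PS_1 = 501.8133.
Change in total surplus = (125.4533 + 501.8133) - (77.0133 + 308.0533) = 242.2.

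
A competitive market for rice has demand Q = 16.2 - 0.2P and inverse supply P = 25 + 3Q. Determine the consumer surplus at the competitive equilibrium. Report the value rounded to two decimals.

122.50

Rewriting demand in inverse form: P = 81 - 5Q.
Equilibrium: 81 - 5Q = 25 + 3Q, so Q* = 7 and P* = 46.
Consumer surplus is the triangle under demand above P*: (1/2)(7)(81 - 46) = (1/2)(7)(35) = 122.5.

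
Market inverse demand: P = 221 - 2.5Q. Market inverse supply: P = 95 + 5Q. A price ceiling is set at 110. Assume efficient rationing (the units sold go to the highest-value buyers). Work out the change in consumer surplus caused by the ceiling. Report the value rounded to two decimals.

-31.05

Free-market equilibrium: 221 - 2.5Q = 95 + 5Q gives Q* = 16.8, P* = 179.
At the ceiling price 110, quantity supplied is (110 - 95)/5 = 3; supply is the short side, so Q = 3 trades at P = 110.
CS goes from (1/2)(16.8)(42) = 352.8 to 321.75 (computed as (221 - 110)(3) - (1/2)(2.5)(3)^2), a change of -31.05.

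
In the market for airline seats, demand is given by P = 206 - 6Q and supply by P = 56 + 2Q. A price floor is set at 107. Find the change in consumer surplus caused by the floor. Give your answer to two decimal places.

-237.94

Free-market equilibrium: 206 - 6Q = 56 + 2Q gives Q* = 18.75, P* = 93.5.
At the floor price 107, quantity demanded is (206 - 107)/6 = 16.5; demand is the short side, so Q = 16.5 trades at P = 107.
CS goes from (1/2)(18.75)(112.5) = 1054.6875 to 816.75 (computed as (206 - 107)(16.5) - (1/2)(6)(16.5)^2), a change of -237.9375.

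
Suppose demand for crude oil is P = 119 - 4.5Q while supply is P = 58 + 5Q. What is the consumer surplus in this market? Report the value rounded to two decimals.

Set 119 - 4.5Q = 58 + 5Q, which gives 61 = 9.5Q, so Q* = 6.4211 and P* = 119 - 4.5(6.4211) = 90.1053.
CS is the area between the demand curve and P* from 0 to Q*: (1/2)(6.4211)(28.8947) = 92.7673.

92.77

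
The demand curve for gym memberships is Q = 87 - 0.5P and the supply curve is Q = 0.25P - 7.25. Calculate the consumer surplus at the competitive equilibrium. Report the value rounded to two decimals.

584.03

Rewriting demand in inverse form: P = 174 - 2Q.
Rewriting supply in inverse form: P = 29 + 4Q.
Setting demand equal to supply, 145 = 6Q, so Q* = 24.1667 and P* = 125.6667.
Consumer surplus is the triangle under demand above P*: (1/2)(24.1667)(174 - 125.6667) = (1/2)(24.1667)(48.3333) = 584.0278.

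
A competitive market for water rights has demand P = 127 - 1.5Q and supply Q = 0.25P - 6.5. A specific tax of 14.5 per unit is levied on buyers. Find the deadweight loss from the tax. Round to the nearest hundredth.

19.11

Rewriting supply in inverse form: P = 26 + 4Q.
Without the tax, 127 - 1.5Q = 26 + 4Q so Q* = 18.3636 and P* = 99.4545.
With the tax, buyers' net willingness to pay falls by 14.5: (127 - 14.5) - 1.5Q = 26 + 4Q, so Q_t = 15.7273. Buyers pay P_b = 103.4091; sellers receive P_s = P_b - 14.5 = 88.9091.
The welfare triangle lost has base Q* - Q_t = 2.6364 and height t = 14.5, so DWL = (1/2)(2.6364)(14.5) = 19.1136.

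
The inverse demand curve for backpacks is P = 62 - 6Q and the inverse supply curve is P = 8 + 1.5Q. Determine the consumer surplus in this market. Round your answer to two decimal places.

155.52

Equilibrium: 62 - 6Q = 8 + 1.5Q, so Q* = 7.2 and P* = 18.8.
CS is the area between the demand curve and P* from 0 to Q*: (1/2)(7.2)(43.2) = 155.52.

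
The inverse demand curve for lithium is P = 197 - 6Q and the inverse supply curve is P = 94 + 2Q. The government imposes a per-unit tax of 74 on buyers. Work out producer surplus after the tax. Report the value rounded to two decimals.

Pre-tax equilibrium: 197 - 6Q = 94 + 2Q gives Q* = 12.875, P* = 119.75.
With the tax, buyers' net willingness to pay falls by 74: (197 - 74) - 6Q = 94 + 2Q, so Q_t = 3.625. Buyers pay P_b = 175.25; sellers receive P_s = P_b - 74 = 101.25.
Producer surplus is the triangle above supply below P_s: (1/2)(3.625)(101.25 - 94) = 13.1406.

13.14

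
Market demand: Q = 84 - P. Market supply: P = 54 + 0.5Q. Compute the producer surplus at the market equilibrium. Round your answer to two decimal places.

Rewriting demand in inverse form: P = 84 - Q.
Setting demand equal to supply, 30 = 1.5Q, so Q* = 20 and P* = 64.
PS is the area between P* and the supply curve from 0 to Q*: (1/2)(20)(10) = 100.

100.00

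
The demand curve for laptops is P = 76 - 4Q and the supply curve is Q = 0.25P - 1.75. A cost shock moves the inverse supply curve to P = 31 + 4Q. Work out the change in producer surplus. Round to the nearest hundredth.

Rewriting supply in inverse form: P = 7 + 4Q.
Initial equilibrium: Q_0 = 8.625, P_0 = 41.5; CS_0 = (1/2)(8.625)(34.5) = 148.7812, PS_0 = (1/2)(8.625)(34.5) = 148.7812.
New equilibrium: 76 - 4Q = 31 + 4Q gives Q_1 = 5.625, P_1 = 53.5; CS_1 = 63.2812, PS_1 = 63.2812.
Change in producer surplus = 63.2812 - 148.7812 = -85.5.

-85.50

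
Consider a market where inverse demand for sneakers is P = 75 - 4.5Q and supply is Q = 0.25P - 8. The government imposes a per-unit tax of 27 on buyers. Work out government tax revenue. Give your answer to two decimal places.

Rewriting supply in inverse form: P = 32 + 4Q.
Pre-tax equilibrium: 75 - 4.5Q = 32 + 4Q gives Q* = 5.0588, P* = 52.2353.
A tax on buyers shifts demand down by 27: (75 - 27) - 4.5Q = 32 + 4Q, so Q_t = 1.8824. Buyers pay P_b = 66.5294; sellers receive P_s = P_b - 27 = 39.5294.
Revenue is the tax times quantity traded: 27 x 1.8824 = 50.8235.

50.82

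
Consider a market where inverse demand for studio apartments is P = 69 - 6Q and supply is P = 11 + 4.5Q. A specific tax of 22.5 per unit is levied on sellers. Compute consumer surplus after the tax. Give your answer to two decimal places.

Without the tax, 69 - 6Q = 11 + 4.5Q so Q* = 5.5238 and P* = 35.8571.
With the tax, sellers need 22.5 more per unit: 69 - 6Q = 11 + 4.5Q + 22.5, so Q_t = 3.381. Buyers pay P_b = 48.7143; sellers receive P_s = P_b - 22.5 = 26.2143.
Consumer surplus is the triangle under demand above P_b: (1/2)(3.381)(69 - 48.7143) = 34.2925.

34.29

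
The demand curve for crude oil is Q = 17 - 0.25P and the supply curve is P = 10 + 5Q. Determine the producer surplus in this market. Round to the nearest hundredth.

103.83

Rewriting demand in inverse form: P = 68 - 4Q.
Equilibrium: 68 - 4Q = 10 + 5Q, so Q* = 6.4444 and P* = 42.2222.
Producer surplus is the triangle above supply below P*: (1/2)(6.4444)(42.2222 - 10) = (1/2)(6.4444)(32.2222) = 103.8272.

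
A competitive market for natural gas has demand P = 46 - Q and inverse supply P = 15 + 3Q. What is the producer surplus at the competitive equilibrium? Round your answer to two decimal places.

90.09

Equilibrium: 46 - Q = 15 + 3Q, so Q* = 7.75 and P* = 38.25.
PS is the area between P* and the supply curve from 0 to Q*: (1/2)(7.75)(23.25) = 90.0938.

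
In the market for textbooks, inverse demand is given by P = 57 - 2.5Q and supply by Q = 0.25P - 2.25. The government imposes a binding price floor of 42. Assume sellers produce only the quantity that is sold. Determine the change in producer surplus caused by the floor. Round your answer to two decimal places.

16.93

Rewriting supply in inverse form: P = 9 + 4Q.
Without the control, 57 - 2.5Q = 9 + 4Q so Q* = 7.3846 and P* = 38.5385.
At the floor price 42, quantity demanded is (57 - 42)/2.5 = 6; demand is the short side, so Q = 6 trades at P = 42.
PS goes from (1/2)(7.3846)(29.5385) = 109.0651 to 126 (computed as (42 - 9)(6) - (1/2)(4)(6)^2), a change of 16.9349.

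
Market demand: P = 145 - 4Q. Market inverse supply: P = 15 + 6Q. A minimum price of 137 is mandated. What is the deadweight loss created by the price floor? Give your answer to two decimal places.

605.00

Without the control, 145 - 4Q = 15 + 6Q so Q* = 13 and P* = 93.
At the floor price 137, quantity demanded is (145 - 137)/4 = 2; demand is the short side, so Q = 2 trades at P = 137.
At Q = 2 the demand price is 137 and the supply price is 27. Deadweight loss is the triangle between the curves from 2 to 13: (1/2)(137 - 27)(13 - 2) = 605.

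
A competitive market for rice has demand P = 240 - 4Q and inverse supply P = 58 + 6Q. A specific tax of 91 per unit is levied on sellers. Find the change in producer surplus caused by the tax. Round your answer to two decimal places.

-745.29

Without the tax, 240 - 4Q = 58 + 6Q so Q* = 18.2 and P* = 167.2.
A tax on sellers shifts supply up by 91: 240 - 4Q = 58 + 6Q + 91, so Q_t = 9.1. Buyers pay P_b = 203.6; sellers receive P_s = P_b - 91 = 112.6.
PS falls from (1/2)(18.2)(109.2) = 993.72 to (1/2)(9.1)(54.6) = 248.43, a change of -745.29.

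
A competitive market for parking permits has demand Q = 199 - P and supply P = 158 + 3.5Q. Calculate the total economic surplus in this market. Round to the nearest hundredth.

186.78

Rewriting demand in inverse form: P = 199 - Q.
Setting demand equal to supply, 41 = 4.5Q, so Q* = 9.1111 and P* = 189.8889.
CS = (1/2)(9.1111)(9.1111) = 41.5062 and PS = (1/2)(9.1111)(31.8889) = 145.2716, so total surplus = 186.7778.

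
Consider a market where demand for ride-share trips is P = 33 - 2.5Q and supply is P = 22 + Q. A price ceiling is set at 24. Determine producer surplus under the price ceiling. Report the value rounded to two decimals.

2.00

Without the control, 33 - 2.5Q = 22 + Q so Q* = 3.1429 and P* = 25.1429.
At P = 24, sellers supply (24 - 22)/1 = 2 while buyers want more, so the quantity traded is 2 at price 24.
PS is the triangle above supply below 24: (1/2)(2)(24 - 22) = 2.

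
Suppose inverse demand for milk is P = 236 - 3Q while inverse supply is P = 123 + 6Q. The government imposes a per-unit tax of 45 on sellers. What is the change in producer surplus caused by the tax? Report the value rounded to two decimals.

Without the tax, 236 - 3Q = 123 + 6Q so Q* = 12.5556 and P* = 198.3333.
A tax on sellers shifts supply up by 45: 236 - 3Q = 123 + 6Q + 45, so Q_t = 7.5556. Buyers pay P_b = 213.3333; sellers receive P_s = P_b - 45 = 168.3333.
PS falls from (1/2)(12.5556)(75.3333) = 472.9259 to (1/2)(7.5556)(45.3333) = 171.2593, a change of -301.6667.

-301.67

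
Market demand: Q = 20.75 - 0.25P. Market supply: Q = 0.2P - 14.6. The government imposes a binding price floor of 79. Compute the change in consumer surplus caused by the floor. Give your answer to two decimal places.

Rewriting demand in inverse form: P = 83 - 4Q.
Rewriting supply in inverse form: P = 73 + 5Q.
Without the control, 83 - 4Q = 73 + 5Q so Q* = 1.1111 and P* = 78.5556.
At P = 79, buyers demand (83 - 79)/4 = 1 while sellers would supply more, so the quantity traded is 1 at price 79.
CS goes from (1/2)(1.1111)(4.4444) = 2.4691 to 2 (computed as (83 - 79)(1) - (1/2)(4)(1)^2), a change of -0.4691.

-0.47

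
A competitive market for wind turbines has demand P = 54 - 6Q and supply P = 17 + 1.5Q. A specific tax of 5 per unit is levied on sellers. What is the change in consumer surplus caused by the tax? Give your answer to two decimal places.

-18.40

Without the tax, 54 - 6Q = 17 + 1.5Q so Q* = 4.9333 and P* = 24.4.
A tax on sellers shifts supply up by 5: 54 - 6Q = 17 + 1.5Q + 5, so Q_t = 4.2667. Buyers pay P_b = 28.4; sellers receive P_s = P_b - 5 = 23.4.
CS falls from (1/2)(4.9333)(29.6) = 73.0133 to (1/2)(4.2667)(25.6) = 54.6133, a change of -18.4.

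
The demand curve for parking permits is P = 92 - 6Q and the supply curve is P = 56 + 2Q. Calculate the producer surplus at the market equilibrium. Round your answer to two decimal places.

20.25

Setting demand equal to supply, 36 = 8Q, so Q* = 4.5 and P* = 65.
Producer surplus is the triangle above supply below P*: (1/2)(4.5)(65 - 56) = (1/2)(4.5)(9) = 20.25.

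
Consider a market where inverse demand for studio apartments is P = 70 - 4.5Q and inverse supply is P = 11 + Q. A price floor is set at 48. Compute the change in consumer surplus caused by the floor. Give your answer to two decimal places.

Without the control, 70 - 4.5Q = 11 + Q so Q* = 10.7273 and P* = 21.7273.
At P = 48, buyers demand (70 - 48)/4.5 = 4.8889 while sellers would supply more, so the quantity traded is 4.8889 at price 48.
CS goes from (1/2)(10.7273)(48.2727) = 258.9174 to 53.7778 (computed as (70 - 48)(4.8889) - (1/2)(4.5)(4.8889)^2), a change of -205.1396.

-205.14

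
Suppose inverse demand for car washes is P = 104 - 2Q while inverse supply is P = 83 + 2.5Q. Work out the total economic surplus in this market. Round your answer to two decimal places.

Setting demand equal to supply, 21 = 4.5Q, so Q* = 4.6667 and P* = 94.6667.
CS = (1/2)(4.6667)(9.3333) = 21.7778 and PS = (1/2)(4.6667)(11.6667) = 27.2222, so total surplus = 49.

49.00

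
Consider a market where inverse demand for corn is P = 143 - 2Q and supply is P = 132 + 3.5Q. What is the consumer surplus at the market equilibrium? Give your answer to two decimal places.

4.00

Equilibrium: 143 - 2Q = 132 + 3.5Q, so Q* = 2 and P* = 139.
CS is the area between the demand curve and P* from 0 to Q*: (1/2)(2)(4) = 4.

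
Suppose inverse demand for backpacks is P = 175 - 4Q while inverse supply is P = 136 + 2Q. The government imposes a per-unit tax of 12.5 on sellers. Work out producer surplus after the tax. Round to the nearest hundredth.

19.51

Pre-tax equilibrium: 175 - 4Q = 136 + 2Q gives Q* = 6.5, P* = 149.
A tax on sellers shifts supply up by 12.5: 175 - 4Q = 136 + 2Q + 12.5, so Q_t = 4.4167. Buyers pay P_b = 157.3333; sellers receive P_s = P_b - 12.5 = 144.8333.
Producer surplus is the triangle above supply below P_s: (1/2)(4.4167)(144.8333 - 136) = 19.5069.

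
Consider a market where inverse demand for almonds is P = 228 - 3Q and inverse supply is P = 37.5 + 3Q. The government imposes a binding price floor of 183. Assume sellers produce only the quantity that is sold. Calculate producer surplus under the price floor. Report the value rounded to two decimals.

Without the control, 228 - 3Q = 37.5 + 3Q so Q* = 31.75 and P* = 132.75.
At P = 183, buyers demand (228 - 183)/3 = 15 while sellers would supply more, so the quantity traded is 15 at price 183.
The supply price at Q = 15 is 82.5. PS is the trapezoid between 183 and supply over [0, 15]: (1/2)[(183 - 37.5) + (183 - 82.5)](15) = 1845.

1845.00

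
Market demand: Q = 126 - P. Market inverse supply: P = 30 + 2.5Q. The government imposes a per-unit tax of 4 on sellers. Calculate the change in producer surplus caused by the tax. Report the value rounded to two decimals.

Rewriting demand in inverse form: P = 126 - Q.
Without the tax, 126 - Q = 30 + 2.5Q so Q* = 27.4286 and P* = 98.5714.
A tax on sellers shifts supply up by 4: 126 - Q = 30 + 2.5Q + 4, so Q_t = 26.2857. Buyers pay P_b = 99.7143; sellers receive P_s = P_b - 4 = 95.7143.
PS falls from (1/2)(27.4286)(68.5714) = 940.4082 to (1/2)(26.2857)(65.7143) = 863.6735, a change of -76.7347.

-76.73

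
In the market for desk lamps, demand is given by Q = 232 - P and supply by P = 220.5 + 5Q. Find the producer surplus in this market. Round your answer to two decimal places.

9.18

Rewriting demand in inverse form: P = 232 - Q.
Setting demand equal to supply, 11.5 = 6Q, so Q* = 1.9167 and P* = 230.0833.
Producer surplus is the triangle above supply below P*: (1/2)(1.9167)(230.0833 - 220.5) = (1/2)(1.9167)(9.5833) = 9.184.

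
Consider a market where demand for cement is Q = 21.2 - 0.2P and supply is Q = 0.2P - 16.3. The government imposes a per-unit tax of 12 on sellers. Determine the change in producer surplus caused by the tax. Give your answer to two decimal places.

Rewriting demand in inverse form: P = 106 - 5Q.
Rewriting supply in inverse form: P = 81.5 + 5Q.
Without the tax, 106 - 5Q = 81.5 + 5Q so Q* = 2.45 and P* = 93.75.
A tax on sellers shifts supply up by 12: 106 - 5Q = 81.5 + 5Q + 12, so Q_t = 1.25. Buyers pay P_b = 99.75; sellers receive P_s = P_b - 12 = 87.75.
Producers lose the trapezoid between P_s and P* out to Q_t plus the triangle from Q_t to Q*: change in PS = 3.9062 - 15.0062 = -11.1.

-11.10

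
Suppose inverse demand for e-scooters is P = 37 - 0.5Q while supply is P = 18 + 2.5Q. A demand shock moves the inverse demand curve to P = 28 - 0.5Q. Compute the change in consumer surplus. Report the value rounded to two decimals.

-7.25

Initial equilibrium: Q_0 = 6.3333, P_0 = 33.8333; CS_0 = (1/2)(6.3333)(3.1667) = 10.0278, PS_0 = (1/2)(6.3333)(15.8333) = 50.1389.
New equilibrium: 28 - 0.5Q = 18 + 2.5Q gives Q_1 = 3.3333, P_1 = 26.3333; CS_1 = 2.7778, PS_1 = 13.8889.
Change in consumer surplus = 2.7778 - 10.0278 = -7.25.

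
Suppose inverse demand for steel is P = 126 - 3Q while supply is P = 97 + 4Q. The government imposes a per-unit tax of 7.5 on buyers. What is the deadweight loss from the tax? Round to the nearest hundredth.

Without the tax, 126 - 3Q = 97 + 4Q so Q* = 4.1429 and P* = 113.5714.
With the tax, buyers' net willingness to pay falls by 7.5: (126 - 7.5) - 3Q = 97 + 4Q, so Q_t = 3.0714. Buyers pay P_b = 116.7857; sellers receive P_s = P_b - 7.5 = 109.2857.
The welfare triangle lost has base Q* - Q_t = 1.0714 and height t = 7.5, so DWL = (1/2)(1.0714)(7.5) = 4.0179.

4.02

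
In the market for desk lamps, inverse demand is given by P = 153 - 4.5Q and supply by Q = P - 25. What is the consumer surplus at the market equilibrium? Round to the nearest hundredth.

1218.64

Rewriting supply in inverse form: P = 25 + Q.
Set 153 - 4.5Q = 25 + Q, which gives 128 = 5.5Q, so Q* = 23.2727 and P* = 153 - 4.5(23.2727) = 48.2727.
The demand choke price is 153, so CS = (1/2)(Q*)(153 - P*) = (1/2)(23.2727)(104.7273) = 1218.6446.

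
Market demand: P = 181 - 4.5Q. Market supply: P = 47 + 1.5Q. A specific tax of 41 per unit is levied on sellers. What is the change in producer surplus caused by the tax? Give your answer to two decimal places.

-193.90

Without the tax, 181 - 4.5Q = 47 + 1.5Q so Q* = 22.3333 and P* = 80.5.
With the tax, sellers need 41 more per unit: 181 - 4.5Q = 47 + 1.5Q + 41, so Q_t = 15.5. Buyers pay P_b = 111.25; sellers receive P_s = P_b - 41 = 70.25.
Producers lose the trapezoid between P_s and P* out to Q_t plus the triangle from Q_t to Q*: change in PS = 180.1875 - 374.0833 = -193.8958.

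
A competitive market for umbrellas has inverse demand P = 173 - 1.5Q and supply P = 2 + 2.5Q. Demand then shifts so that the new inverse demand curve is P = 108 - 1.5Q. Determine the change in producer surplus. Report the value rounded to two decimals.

-1406.64

Initial equilibrium: Q_0 = 42.75, P_0 = 108.875; CS_0 = (1/2)(42.75)(64.125) = 1370.6719, PS_0 = (1/2)(42.75)(106.875) = 2284.4531.
New equilibrium: 108 - 1.5Q = 2 + 2.5Q gives Q_1 = 26.5, P_1 = 68.25; CS_1 = 526.6875, PS_1 = 877.8125.
Change in producer surplus = 877.8125 - 2284.4531 = -1406.6406.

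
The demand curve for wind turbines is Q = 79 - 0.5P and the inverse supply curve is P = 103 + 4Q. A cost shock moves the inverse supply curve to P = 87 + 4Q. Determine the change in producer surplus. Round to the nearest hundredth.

112.00

Rewriting demand in inverse form: P = 158 - 2Q.
Initial equilibrium: Q_0 = 9.1667, P_0 = 139.6667; CS_0 = (1/2)(9.1667)(18.3333) = 84.0278, PS_0 = (1/2)(9.1667)(36.6667) = 168.0556.
New equilibrium: 158 - 2Q = 87 + 4Q gives Q_1 = 11.8333, P_1 = 134.3333; CS_1 = 140.0278, PS_1 = 280.0556.
Change in producer surplus = 280.0556 - 168.0556 = 112.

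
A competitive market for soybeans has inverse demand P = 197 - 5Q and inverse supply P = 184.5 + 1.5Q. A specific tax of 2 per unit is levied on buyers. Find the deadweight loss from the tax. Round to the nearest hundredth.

Pre-tax equilibrium: 197 - 5Q = 184.5 + 1.5Q gives Q* = 1.9231, P* = 187.3846.
A tax on buyers shifts demand down by 2: (197 - 2) - 5Q = 184.5 + 1.5Q, so Q_t = 1.6154. Buyers pay P_b = 188.9231; sellers receive P_s = P_b - 2 = 186.9231.
Deadweight loss is the triangle between the curves from Q_t to Q*: (1/2)(1.9231 - 1.6154)(2) = 0.3077.

0.31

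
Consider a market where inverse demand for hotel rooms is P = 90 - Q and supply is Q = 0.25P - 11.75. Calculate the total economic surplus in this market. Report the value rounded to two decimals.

Rewriting supply in inverse form: P = 47 + 4Q.
Setting demand equal to supply, 43 = 5Q, so Q* = 8.6 and P* = 81.4.
CS = (1/2)(8.6)(8.6) = 36.98 and PS = (1/2)(8.6)(34.4) = 147.92, so total surplus = 184.9.

184.90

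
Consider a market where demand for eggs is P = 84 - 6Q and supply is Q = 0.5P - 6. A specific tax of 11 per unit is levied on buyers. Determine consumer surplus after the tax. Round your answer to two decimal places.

Rewriting supply in inverse form: P = 12 + 2Q.
Without the tax, 84 - 6Q = 12 + 2Q so Q* = 9 and P* = 30.
A tax on buyers shifts demand down by 11: (84 - 11) - 6Q = 12 + 2Q, so Q_t = 7.625. Buyers pay P_b = 38.25; sellers receive P_s = P_b - 11 = 27.25.
Consumer surplus is the triangle under demand above P_b: (1/2)(7.625)(84 - 38.25) = 174.4219.

174.42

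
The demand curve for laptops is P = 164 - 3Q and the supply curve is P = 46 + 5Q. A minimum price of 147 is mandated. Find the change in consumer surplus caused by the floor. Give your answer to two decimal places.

-278.18

Without the control, 164 - 3Q = 46 + 5Q so Q* = 14.75 and P* = 119.75.
At the floor price 147, quantity demanded is (164 - 147)/3 = 5.6667; demand is the short side, so Q = 5.6667 trades at P = 147.
CS goes from (1/2)(14.75)(44.25) = 326.3438 to 48.1667 (computed as (164 - 147)(5.6667) - (1/2)(3)(5.6667)^2), a change of -278.1771.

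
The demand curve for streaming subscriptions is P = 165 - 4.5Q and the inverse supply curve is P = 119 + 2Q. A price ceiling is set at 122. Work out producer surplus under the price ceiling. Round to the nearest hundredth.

2.25

Free-market equilibrium: 165 - 4.5Q = 119 + 2Q gives Q* = 7.0769, P* = 133.1538.
At P = 122, sellers supply (122 - 119)/2 = 1.5 while buyers want more, so the quantity traded is 1.5 at price 122.
PS is the triangle above supply below 122: (1/2)(1.5)(122 - 119) = 2.25.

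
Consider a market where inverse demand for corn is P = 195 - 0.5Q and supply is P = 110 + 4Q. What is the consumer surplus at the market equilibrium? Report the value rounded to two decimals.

Set 195 - 0.5Q = 110 + 4Q, which gives 85 = 4.5Q, so Q* = 18.8889 and P* = 195 - 0.5(18.8889) = 185.5556.
CS is the area between the demand curve and P* from 0 to Q*: (1/2)(18.8889)(9.4444) = 89.1975.

89.20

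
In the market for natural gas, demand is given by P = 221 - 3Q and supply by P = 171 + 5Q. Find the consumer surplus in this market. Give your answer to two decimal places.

Equilibrium: 221 - 3Q = 171 + 5Q, so Q* = 6.25 and P* = 202.25.
CS is the area between the demand curve and P* from 0 to Q*: (1/2)(6.25)(18.75) = 58.5938.

58.59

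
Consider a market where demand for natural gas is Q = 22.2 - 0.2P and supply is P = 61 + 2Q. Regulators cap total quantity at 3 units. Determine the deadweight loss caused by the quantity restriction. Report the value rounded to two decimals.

60.07

Rewriting demand in inverse form: P = 111 - 5Q.
Without the quota, 111 - 5Q = 61 + 2Q gives Q* = 7.1429.
At Q = 3 the demand price is 111 - 5(3) = 96 and the supply price is 61 + 2(3) = 67.
Deadweight loss is the triangle between the curves from 3 to 7.1429: (1/2)(96 - 67)(7.1429 - 3) = 60.0714.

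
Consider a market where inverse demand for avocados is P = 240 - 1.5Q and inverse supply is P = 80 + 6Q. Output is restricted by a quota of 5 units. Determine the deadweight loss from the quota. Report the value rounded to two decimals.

1000.42

Without the quota, 240 - 1.5Q = 80 + 6Q gives Q* = 21.3333.
At Q = 5 the demand price is 240 - 1.5(5) = 232.5 and the supply price is 80 + 6(5) = 110.
DWL = (1/2)(gap between curves at 5) x (Q* - 5) = (1/2)(122.5)(16.3333) = 1000.4167.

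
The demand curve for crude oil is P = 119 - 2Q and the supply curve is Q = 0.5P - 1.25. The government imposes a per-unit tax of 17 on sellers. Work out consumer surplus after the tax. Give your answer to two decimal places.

618.77

Rewriting supply in inverse form: P = 2.5 + 2Q.
Pre-tax equilibrium: 119 - 2Q = 2.5 + 2Q gives Q* = 29.125, P* = 60.75.
With the tax, sellers need 17 more per unit: 119 - 2Q = 2.5 + 2Q + 17, so Q_t = 24.875. Buyers pay P_b = 69.25; sellers receive P_s = P_b - 17 = 52.25.
Consumer surplus is the triangle under demand above P_b: (1/2)(24.875)(119 - 69.25) = 618.7656.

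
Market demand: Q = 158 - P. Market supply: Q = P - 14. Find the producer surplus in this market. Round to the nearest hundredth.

Rewriting demand in inverse form: P = 158 - Q.
Rewriting supply in inverse form: P = 14 + Q.
Set 158 - Q = 14 + Q, which gives 144 = 2Q, so Q* = 72 and P* = 158 - (72) = 86.
Producer surplus is the triangle above supply below P*: (1/2)(72)(86 - 14) = (1/2)(72)(72) = 2592.

2592.00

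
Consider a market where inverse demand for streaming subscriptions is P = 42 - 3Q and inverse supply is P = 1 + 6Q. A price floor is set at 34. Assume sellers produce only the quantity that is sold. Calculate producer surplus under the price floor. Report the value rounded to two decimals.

66.67

Without the control, 42 - 3Q = 1 + 6Q so Q* = 4.5556 and P* = 28.3333.
At P = 34, buyers demand (42 - 34)/3 = 2.6667 while sellers would supply more, so the quantity traded is 2.6667 at price 34.
The supply price at Q = 2.6667 is 17. PS is the trapezoid between 34 and supply over [0, 2.6667]: (1/2)[(34 - 1) + (34 - 17)](2.6667) = 66.6667.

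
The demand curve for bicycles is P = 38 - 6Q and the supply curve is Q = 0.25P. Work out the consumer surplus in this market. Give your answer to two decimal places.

Rewriting supply in inverse form: P = 4Q.
Equilibrium: 38 - 6Q = 4Q, so Q* = 3.8 and P* = 15.2.
CS is the area between the demand curve and P* from 0 to Q*: (1/2)(3.8)(22.8) = 43.32.

43.32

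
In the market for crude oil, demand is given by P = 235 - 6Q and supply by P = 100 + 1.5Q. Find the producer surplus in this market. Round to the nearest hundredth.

243.00

Setting demand equal to supply, 135 = 7.5Q, so Q* = 18 and P* = 127.
The supply curve's price intercept is 100, so PS = (1/2)(Q*)(P* - 100) = (1/2)(18)(27) = 243.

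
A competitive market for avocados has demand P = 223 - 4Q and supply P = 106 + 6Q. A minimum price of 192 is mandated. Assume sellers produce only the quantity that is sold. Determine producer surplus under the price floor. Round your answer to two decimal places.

486.31

Without the control, 223 - 4Q = 106 + 6Q so Q* = 11.7 and P* = 176.2.
At the floor price 192, quantity demanded is (223 - 192)/4 = 7.75; demand is the short side, so Q = 7.75 trades at P = 192.
The supply price at Q = 7.75 is 152.5. PS is the trapezoid between 192 and supply over [0, 7.75]: (1/2)[(192 - 106) + (192 - 152.5)](7.75) = 486.3125.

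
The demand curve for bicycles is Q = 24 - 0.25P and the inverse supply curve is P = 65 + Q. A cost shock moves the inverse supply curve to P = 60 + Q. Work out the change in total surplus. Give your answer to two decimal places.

Rewriting demand in inverse form: P = 96 - 4Q.
Initial equilibrium: Q_0 = 6.2, P_0 = 71.2; CS_0 = (1/2)(6.2)(24.8) = 76.88, PS_0 = (1/2)(6.2)(6.2) = 19.22.
New equilibrium: 96 - 4Q = 60 + Q gives Q_1 = 7.2, P_1 = 67.2; CS_1 = 103.68, PS_1 = 25.92.
Change in total surplus = (103.68 + 25.92) - (76.88 + 19.22) = 33.5.

33.50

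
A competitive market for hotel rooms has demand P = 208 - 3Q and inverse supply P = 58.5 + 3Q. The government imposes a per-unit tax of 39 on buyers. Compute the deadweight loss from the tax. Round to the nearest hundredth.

126.75

Without the tax, 208 - 3Q = 58.5 + 3Q so Q* = 24.9167 and P* = 133.25.
With the tax, buyers' net willingness to pay falls by 39: (208 - 39) - 3Q = 58.5 + 3Q, so Q_t = 18.4167. Buyers pay P_b = 152.75; sellers receive P_s = P_b - 39 = 113.75.
The welfare triangle lost has base Q* - Q_t = 6.5 and height t = 39, so DWL = (1/2)(6.5)(39) = 126.75.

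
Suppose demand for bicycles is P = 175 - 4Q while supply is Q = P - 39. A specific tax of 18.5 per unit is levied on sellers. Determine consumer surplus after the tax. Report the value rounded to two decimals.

Rewriting supply in inverse form: P = 39 + Q.
Without the tax, 175 - 4Q = 39 + Q so Q* = 27.2 and P* = 66.2.
A tax on sellers shifts supply up by 18.5: 175 - 4Q = 39 + Q + 18.5, so Q_t = 23.5. Buyers pay P_b = 81; sellers receive P_s = P_b - 18.5 = 62.5.
Consumer surplus is the triangle under demand above P_b: (1/2)(23.5)(175 - 81) = 1104.5.

1104.50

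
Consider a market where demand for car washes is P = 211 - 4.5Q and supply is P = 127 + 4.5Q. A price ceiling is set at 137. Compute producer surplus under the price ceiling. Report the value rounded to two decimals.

Without the control, 211 - 4.5Q = 127 + 4.5Q so Q* = 9.3333 and P* = 169.
At P = 137, sellers supply (137 - 127)/4.5 = 2.2222 while buyers want more, so the quantity traded is 2.2222 at price 137.
PS is the triangle above supply below 137: (1/2)(2.2222)(137 - 127) = 11.1111.

11.11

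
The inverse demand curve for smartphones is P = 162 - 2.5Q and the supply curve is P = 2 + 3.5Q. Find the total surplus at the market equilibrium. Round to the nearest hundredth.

Setting demand equal to supply, 160 = 6Q, so Q* = 26.6667 and P* = 95.3333.
CS = (1/2)(26.6667)(66.6667) = 888.8889 and PS = (1/2)(26.6667)(93.3333) = 1244.4444, so total surplus = 2133.3333.

2133.33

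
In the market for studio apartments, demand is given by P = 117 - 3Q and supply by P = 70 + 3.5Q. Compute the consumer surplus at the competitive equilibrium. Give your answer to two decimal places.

78.43

Set 117 - 3Q = 70 + 3.5Q, which gives 47 = 6.5Q, so Q* = 7.2308 and P* = 117 - 3(7.2308) = 95.3077.
Consumer surplus is the triangle under demand above P*: (1/2)(7.2308)(117 - 95.3077) = (1/2)(7.2308)(21.6923) = 78.426.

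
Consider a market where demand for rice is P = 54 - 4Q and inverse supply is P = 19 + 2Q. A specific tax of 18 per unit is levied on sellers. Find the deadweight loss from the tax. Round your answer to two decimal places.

27.00

Pre-tax equilibrium: 54 - 4Q = 19 + 2Q gives Q* = 5.8333, P* = 30.6667.
With the tax, sellers need 18 more per unit: 54 - 4Q = 19 + 2Q + 18, so Q_t = 2.8333. Buyers pay P_b = 42.6667; sellers receive P_s = P_b - 18 = 24.6667.
Deadweight loss is the triangle between the curves from Q_t to Q*: (1/2)(5.8333 - 2.8333)(18) = 27.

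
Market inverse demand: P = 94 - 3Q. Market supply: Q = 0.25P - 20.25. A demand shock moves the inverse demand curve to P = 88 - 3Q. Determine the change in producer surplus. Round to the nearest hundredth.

Rewriting supply in inverse form: P = 81 + 4Q.
Initial equilibrium: Q_0 = 1.8571, P_0 = 88.4286; CS_0 = (1/2)(1.8571)(5.5714) = 5.1735, PS_0 = (1/2)(1.8571)(7.4286) = 6.898.
New equilibrium: 88 - 3Q = 81 + 4Q gives Q_1 = 1, P_1 = 85; CS_1 = 1.5, PS_1 = 2.
Change in producer surplus = 2 - 6.898 = -4.898.

-4.90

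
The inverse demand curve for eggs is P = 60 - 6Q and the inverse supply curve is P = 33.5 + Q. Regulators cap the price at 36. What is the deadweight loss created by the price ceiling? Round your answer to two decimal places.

Without the control, 60 - 6Q = 33.5 + Q so Q* = 3.7857 and P* = 37.2857.
At P = 36, sellers supply (36 - 33.5)/1 = 2.5 while buyers want more, so the quantity traded is 2.5 at price 36.
At Q = 2.5 the demand price is 45 and the supply price is 36. Deadweight loss is the triangle between the curves from 2.5 to 3.7857: (1/2)(45 - 36)(3.7857 - 2.5) = 5.7857.

5.79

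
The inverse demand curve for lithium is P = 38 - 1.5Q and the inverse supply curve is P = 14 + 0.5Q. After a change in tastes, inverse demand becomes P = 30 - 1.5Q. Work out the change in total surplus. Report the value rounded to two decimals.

-80.00

Initial equilibrium: Q_0 = 12, P_0 = 20; CS_0 = (1/2)(12)(18) = 108, PS_0 = (1/2)(12)(6) = 36.
New equilibrium: 30 - 1.5Q = 14 + 0.5Q gives Q_1 = 8, P_1 = 18; CS_1 = 48, PS_1 = 16.
Change in total surplus = (48 + 16) - (108 + 36) = -80.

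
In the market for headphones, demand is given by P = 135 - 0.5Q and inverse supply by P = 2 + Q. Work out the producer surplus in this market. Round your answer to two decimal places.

3930.89

Equilibrium: 135 - 0.5Q = 2 + Q, so Q* = 88.6667 and P* = 90.6667.
Producer surplus is the triangle above supply below P*: (1/2)(88.6667)(90.6667 - 2) = (1/2)(88.6667)(88.6667) = 3930.8889.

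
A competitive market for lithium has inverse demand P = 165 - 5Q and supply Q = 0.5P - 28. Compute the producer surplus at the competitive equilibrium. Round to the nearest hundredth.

242.47

Rewriting supply in inverse form: P = 56 + 2Q.
Set 165 - 5Q = 56 + 2Q, which gives 109 = 7Q, so Q* = 15.5714 and P* = 165 - 5(15.5714) = 87.1429.
Producer surplus is the triangle above supply below P*: (1/2)(15.5714)(87.1429 - 56) = (1/2)(15.5714)(31.1429) = 242.4694.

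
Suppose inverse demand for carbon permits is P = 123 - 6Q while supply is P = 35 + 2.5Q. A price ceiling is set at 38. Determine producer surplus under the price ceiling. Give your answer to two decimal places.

Without the control, 123 - 6Q = 35 + 2.5Q so Q* = 10.3529 and P* = 60.8824.
At the ceiling price 38, quantity supplied is (38 - 35)/2.5 = 1.2; supply is the short side, so Q = 1.2 trades at P = 38.
PS is the triangle above supply below 38: (1/2)(1.2)(38 - 35) = 1.8.

1.80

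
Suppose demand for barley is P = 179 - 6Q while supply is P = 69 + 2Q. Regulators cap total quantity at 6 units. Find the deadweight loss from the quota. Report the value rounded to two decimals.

240.25

Unrestricted equilibrium: Q* = (179 - 69)/(6 + 2) = 13.75.
At Q = 6 the demand price is 179 - 6(6) = 143 and the supply price is 69 + 2(6) = 81.
DWL = (1/2)(gap between curves at 6) x (Q* - 6) = (1/2)(62)(7.75) = 240.25.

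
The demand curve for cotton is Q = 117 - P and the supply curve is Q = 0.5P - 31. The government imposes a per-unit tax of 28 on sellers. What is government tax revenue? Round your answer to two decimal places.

252.00

Rewriting demand in inverse form: P = 117 - Q.
Rewriting supply in inverse form: P = 62 + 2Q.
Without the tax, 117 - Q = 62 + 2Q so Q* = 18.3333 and P* = 98.6667.
With the tax, sellers need 28 more per unit: 117 - Q = 62 + 2Q + 28, so Q_t = 9. Buyers pay P_b = 108; sellers receive P_s = P_b - 28 = 80.
Tax revenue = t x Q_t = 28 x 9 = 252.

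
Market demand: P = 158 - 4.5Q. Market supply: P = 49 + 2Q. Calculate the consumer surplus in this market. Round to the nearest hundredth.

632.72

Equilibrium: 158 - 4.5Q = 49 + 2Q, so Q* = 16.7692 and P* = 82.5385.
The demand choke price is 158, so CS = (1/2)(Q*)(158 - P*) = (1/2)(16.7692)(75.4615) = 632.716.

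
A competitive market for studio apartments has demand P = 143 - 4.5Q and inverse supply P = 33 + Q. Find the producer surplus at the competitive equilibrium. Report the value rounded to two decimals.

Setting demand equal to supply, 110 = 5.5Q, so Q* = 20 and P* = 53.
Producer surplus is the triangle above supply below P*: (1/2)(20)(53 - 33) = (1/2)(20)(20) = 200.

200.00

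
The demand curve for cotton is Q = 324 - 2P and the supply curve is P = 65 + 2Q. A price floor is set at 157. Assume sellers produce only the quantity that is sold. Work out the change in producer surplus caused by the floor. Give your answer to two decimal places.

Rewriting demand in inverse form: P = 162 - 0.5Q.
Free-market equilibrium: 162 - 0.5Q = 65 + 2Q gives Q* = 38.8, P* = 142.6.
At the floor price 157, quantity demanded is (162 - 157)/0.5 = 10; demand is the short side, so Q = 10 trades at P = 157.
PS goes from (1/2)(38.8)(77.6) = 1505.44 to 820 (computed as (157 - 65)(10) - (1/2)(2)(10)^2), a change of -685.44.

-685.44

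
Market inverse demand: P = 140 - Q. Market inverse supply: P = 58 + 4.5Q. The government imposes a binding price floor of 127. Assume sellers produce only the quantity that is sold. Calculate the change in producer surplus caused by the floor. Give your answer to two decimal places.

Without the control, 140 - Q = 58 + 4.5Q so Q* = 14.9091 and P* = 125.0909.
At the floor price 127, quantity demanded is (140 - 127)/1 = 13; demand is the short side, so Q = 13 trades at P = 127.
PS goes from (1/2)(14.9091)(67.0909) = 500.1322 to 516.75 (computed as (127 - 58)(13) - (1/2)(4.5)(13)^2), a change of 16.6178.

16.62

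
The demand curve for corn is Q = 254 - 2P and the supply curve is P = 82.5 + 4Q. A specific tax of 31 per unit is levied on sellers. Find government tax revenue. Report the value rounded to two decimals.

Rewriting demand in inverse form: P = 127 - 0.5Q.
Pre-tax equilibrium: 127 - 0.5Q = 82.5 + 4Q gives Q* = 9.8889, P* = 122.0556.
A tax on sellers shifts supply up by 31: 127 - 0.5Q = 82.5 + 4Q + 31, so Q_t = 3. Buyers pay P_b = 125.5; sellers receive P_s = P_b - 31 = 94.5.
Tax revenue = t x Q_t = 31 x 3 = 93.

93.00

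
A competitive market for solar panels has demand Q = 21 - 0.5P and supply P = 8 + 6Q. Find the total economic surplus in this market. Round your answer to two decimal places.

72.25

Rewriting demand in inverse form: P = 42 - 2Q.
Setting demand equal to supply, 34 = 8Q, so Q* = 4.25 and P* = 33.5.
CS = (1/2)(4.25)(8.5) = 18.0625 and PS = (1/2)(4.25)(25.5) = 54.1875, so total surplus = 72.25.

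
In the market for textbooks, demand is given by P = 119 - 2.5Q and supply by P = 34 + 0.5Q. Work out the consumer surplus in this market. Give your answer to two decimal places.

Setting demand equal to supply, 85 = 3Q, so Q* = 28.3333 and P* = 48.1667.
The demand choke price is 119, so CS = (1/2)(Q*)(119 - P*) = (1/2)(28.3333)(70.8333) = 1003.4722.

1003.47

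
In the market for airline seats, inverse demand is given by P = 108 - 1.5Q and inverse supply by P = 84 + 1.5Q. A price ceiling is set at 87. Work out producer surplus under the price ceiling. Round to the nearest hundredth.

3.00

Free-market equilibrium: 108 - 1.5Q = 84 + 1.5Q gives Q* = 8, P* = 96.
At the ceiling price 87, quantity supplied is (87 - 84)/1.5 = 2; supply is the short side, so Q = 2 trades at P = 87.
PS is the triangle above supply below 87: (1/2)(2)(87 - 84) = 3.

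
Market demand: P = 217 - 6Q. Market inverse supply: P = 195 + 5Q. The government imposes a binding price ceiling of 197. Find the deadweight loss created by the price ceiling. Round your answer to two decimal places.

14.08

Free-market equilibrium: 217 - 6Q = 195 + 5Q gives Q* = 2, P* = 205.
At the ceiling price 197, quantity supplied is (197 - 195)/5 = 0.4; supply is the short side, so Q = 0.4 trades at P = 197.
The lost-trades triangle has base Q* - 0.4 = 1.6 and height equal to the gap between the curves at Q = 0.4, which is 214.6 - 197 = 17.6. DWL = (1/2)(1.6)(17.6) = 14.08.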